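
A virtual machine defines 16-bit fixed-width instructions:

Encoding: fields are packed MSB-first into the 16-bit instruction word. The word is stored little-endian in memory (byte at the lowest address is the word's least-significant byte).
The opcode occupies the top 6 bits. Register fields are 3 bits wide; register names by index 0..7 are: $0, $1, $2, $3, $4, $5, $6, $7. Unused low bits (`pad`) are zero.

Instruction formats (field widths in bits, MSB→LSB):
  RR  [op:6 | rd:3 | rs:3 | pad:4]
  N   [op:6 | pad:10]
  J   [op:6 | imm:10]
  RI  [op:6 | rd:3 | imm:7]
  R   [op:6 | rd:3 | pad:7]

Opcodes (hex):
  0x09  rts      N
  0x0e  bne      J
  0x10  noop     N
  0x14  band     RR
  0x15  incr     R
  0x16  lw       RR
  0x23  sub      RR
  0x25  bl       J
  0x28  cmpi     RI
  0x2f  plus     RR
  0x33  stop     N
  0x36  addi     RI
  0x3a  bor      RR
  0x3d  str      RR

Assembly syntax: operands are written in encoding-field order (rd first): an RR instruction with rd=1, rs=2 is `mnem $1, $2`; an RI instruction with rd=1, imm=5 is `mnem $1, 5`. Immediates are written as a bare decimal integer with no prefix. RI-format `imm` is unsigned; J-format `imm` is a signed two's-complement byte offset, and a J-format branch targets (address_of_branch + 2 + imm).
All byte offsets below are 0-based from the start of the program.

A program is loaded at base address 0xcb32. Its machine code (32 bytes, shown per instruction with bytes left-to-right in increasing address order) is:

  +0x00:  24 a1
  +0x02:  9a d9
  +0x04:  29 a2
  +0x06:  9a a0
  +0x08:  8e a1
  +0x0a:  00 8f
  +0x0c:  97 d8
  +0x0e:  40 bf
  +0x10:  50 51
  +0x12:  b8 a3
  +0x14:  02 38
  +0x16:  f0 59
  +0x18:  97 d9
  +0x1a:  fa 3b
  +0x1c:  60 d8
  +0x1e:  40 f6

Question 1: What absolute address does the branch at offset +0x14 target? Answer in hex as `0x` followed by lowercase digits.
[14] 02 38 → 0x3802
  opcode bits[15:10]=0xe: bne/J
  [9:0] imm=2 = 2
  target = base 0xcb32 + off 0x14 + 2 + imm 2 = 0xcb4a

0xcb4a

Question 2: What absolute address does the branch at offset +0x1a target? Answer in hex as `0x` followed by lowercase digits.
[1a] fa 3b → 0x3bfa
  top 6b → 0xe → bne [J]
  imm@[9:0]=0x3fa (s10→-6) ⇒ -6
  target = base 0xcb32 + off 0x1a + 2 + imm -6 = 0xcb48

0xcb48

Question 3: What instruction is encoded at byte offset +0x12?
cmpi $7, 56

[12] b8 a3 → 0xa3b8
  opcode bits[15:10]=0x28: cmpi/RI
  [9:7] rd=7 = $7
  [6:0] imm=56 = 56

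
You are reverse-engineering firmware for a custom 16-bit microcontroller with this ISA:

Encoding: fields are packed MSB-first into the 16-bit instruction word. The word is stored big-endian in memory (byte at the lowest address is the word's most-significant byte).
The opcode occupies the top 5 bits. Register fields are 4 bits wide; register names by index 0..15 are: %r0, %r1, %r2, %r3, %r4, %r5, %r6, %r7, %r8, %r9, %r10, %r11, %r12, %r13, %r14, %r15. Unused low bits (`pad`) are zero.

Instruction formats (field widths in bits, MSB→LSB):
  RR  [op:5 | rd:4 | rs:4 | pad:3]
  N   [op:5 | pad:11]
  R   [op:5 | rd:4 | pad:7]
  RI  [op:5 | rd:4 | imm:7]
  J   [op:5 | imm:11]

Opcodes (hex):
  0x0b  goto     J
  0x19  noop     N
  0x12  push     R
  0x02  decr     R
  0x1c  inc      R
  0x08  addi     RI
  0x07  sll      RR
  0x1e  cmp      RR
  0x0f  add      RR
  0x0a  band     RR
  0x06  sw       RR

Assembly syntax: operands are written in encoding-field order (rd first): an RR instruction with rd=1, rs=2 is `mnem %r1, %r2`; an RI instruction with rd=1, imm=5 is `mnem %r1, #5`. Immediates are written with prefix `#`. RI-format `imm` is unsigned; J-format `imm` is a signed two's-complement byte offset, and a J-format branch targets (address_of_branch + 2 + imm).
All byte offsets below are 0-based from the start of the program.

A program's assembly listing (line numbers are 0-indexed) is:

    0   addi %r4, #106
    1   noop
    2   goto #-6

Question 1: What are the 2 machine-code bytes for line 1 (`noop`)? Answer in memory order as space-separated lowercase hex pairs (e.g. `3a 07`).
line 1 (noop): pack op=0x19:5|pad=0:11 = 0xc800; big→ c8 00

c8 00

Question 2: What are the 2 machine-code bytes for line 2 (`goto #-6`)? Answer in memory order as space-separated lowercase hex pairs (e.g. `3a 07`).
2. goto fields op=0xb:5|imm=-6:11 → word 5ffah → 5f fa

5f fa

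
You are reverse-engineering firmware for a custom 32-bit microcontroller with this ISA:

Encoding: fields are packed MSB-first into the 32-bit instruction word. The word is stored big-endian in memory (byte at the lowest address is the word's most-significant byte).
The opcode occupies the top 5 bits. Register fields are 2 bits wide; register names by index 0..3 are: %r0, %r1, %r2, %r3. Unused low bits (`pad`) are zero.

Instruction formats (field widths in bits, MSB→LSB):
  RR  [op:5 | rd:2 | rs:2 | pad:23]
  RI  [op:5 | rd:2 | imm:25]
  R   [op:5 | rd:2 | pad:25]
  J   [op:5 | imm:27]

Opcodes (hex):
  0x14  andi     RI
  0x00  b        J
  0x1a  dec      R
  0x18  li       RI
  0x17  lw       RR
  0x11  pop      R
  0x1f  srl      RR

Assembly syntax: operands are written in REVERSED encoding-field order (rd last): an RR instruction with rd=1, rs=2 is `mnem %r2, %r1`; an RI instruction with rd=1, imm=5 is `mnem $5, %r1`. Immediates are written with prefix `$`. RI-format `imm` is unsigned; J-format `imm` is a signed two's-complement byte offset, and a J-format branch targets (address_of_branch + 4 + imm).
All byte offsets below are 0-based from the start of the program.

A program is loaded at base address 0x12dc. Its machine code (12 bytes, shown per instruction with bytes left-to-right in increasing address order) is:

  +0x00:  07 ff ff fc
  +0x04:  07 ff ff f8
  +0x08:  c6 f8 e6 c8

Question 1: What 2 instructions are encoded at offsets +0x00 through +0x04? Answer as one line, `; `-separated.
@+00  big-endian(07 ff ff fc) = 0x07fffffc
  top 5b → 0x0 → b [J]
  imm@[26:0]=0x7fffffc (s27→-4) ⇒ $-4
@+04  big-endian(07 ff ff f8) = 0x07fffff8
  top 5b → 0x0 → b [J]
  imm@[26:0]=0x7fffff8 (s27→-8) ⇒ $-8

b $-4; b $-8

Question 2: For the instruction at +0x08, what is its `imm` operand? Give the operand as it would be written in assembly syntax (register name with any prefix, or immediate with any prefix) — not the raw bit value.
$16312008

@+08  big-endian(c6 f8 e6 c8) = 0xc6f8e6c8
  top 5b → 0x18 → li [RI]
  rd: (w>>25)&0x3=0x3 → %r3
  imm: (w>>0)&0x1ffffff=0xf8e6c8 → $16312008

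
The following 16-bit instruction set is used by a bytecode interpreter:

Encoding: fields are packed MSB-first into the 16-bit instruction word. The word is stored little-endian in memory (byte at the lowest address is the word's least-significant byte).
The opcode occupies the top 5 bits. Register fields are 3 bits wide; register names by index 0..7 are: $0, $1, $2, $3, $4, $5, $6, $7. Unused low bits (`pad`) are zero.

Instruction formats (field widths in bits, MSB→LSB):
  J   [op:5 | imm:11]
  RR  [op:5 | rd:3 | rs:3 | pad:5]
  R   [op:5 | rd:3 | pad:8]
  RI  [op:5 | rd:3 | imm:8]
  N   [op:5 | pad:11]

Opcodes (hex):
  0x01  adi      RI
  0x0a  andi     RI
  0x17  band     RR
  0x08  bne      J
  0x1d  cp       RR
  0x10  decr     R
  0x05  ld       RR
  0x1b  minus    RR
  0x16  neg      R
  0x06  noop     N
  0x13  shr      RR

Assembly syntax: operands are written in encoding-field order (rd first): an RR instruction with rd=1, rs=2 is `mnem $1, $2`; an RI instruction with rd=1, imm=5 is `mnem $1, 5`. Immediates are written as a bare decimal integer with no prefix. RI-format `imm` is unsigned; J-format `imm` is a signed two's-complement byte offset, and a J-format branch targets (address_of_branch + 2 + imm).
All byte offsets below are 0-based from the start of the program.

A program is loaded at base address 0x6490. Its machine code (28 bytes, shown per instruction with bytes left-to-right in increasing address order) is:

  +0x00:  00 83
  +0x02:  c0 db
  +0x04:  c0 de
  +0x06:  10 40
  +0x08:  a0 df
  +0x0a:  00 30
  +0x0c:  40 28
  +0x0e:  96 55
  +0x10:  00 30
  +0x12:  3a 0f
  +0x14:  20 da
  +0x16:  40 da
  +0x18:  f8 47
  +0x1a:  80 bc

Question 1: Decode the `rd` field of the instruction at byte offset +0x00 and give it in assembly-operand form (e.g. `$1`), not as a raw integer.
$3

+0x00: 00 83 ⇒ word 0x8300 (little)
  opcode bits[15:11]=0x10: decr/R
  rd: (w>>8)&0x7=0x3 → $3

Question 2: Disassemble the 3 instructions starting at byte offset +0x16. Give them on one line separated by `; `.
minus $2, $2; bne -8; band $4, $4

@+16  little-endian(40 da) = 0xda40
  opcode bits[15:11]=0x1b: minus/RR
  [10:8] rd=2 = $2
  [7:5] rs=2 = $2
@+18  little-endian(f8 47) = 0x47f8
  opcode bits[15:11]=0x8: bne/J
  [10:0] imm=2040 (s11→-8) = -8
@+1a  little-endian(80 bc) = 0xbc80
  opcode bits[15:11]=0x17: band/RR
  [10:8] rd=4 = $4
  [7:5] rs=4 = $4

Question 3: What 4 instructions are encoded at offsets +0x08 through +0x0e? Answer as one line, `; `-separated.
off 0x08: read a0 df as little → 0xdfa0
  op=0xdfa0>>11=0x1b ⇒ minus (RR)
  rd@[10:8]=0x7 ⇒ $7
  rs@[7:5]=0x5 ⇒ $5
off 0x0a: read 00 30 as little → 0x3000
  op=0x3000>>11=0x6 ⇒ noop (N)
off 0x0c: read 40 28 as little → 0x2840
  op=0x2840>>11=0x5 ⇒ ld (RR)
  rd@[10:8]=0x0 ⇒ $0
  rs@[7:5]=0x2 ⇒ $2
off 0x0e: read 96 55 as little → 0x5596
  op=0x5596>>11=0xa ⇒ andi (RI)
  rd@[10:8]=0x5 ⇒ $5
  imm@[7:0]=0x96 ⇒ 150

minus $7, $5; noop; ld $0, $2; andi $5, 150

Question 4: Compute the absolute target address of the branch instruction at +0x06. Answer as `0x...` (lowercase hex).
off 0x06: read 10 40 as little → 0x4010
  op=0x4010>>11=0x8 ⇒ bne (J)
  imm: (w>>0)&0x7ff=0x10 → 16
  target = base 0x6490 + off 0x06 + 2 + imm 16 = 0x64a8

0x64a8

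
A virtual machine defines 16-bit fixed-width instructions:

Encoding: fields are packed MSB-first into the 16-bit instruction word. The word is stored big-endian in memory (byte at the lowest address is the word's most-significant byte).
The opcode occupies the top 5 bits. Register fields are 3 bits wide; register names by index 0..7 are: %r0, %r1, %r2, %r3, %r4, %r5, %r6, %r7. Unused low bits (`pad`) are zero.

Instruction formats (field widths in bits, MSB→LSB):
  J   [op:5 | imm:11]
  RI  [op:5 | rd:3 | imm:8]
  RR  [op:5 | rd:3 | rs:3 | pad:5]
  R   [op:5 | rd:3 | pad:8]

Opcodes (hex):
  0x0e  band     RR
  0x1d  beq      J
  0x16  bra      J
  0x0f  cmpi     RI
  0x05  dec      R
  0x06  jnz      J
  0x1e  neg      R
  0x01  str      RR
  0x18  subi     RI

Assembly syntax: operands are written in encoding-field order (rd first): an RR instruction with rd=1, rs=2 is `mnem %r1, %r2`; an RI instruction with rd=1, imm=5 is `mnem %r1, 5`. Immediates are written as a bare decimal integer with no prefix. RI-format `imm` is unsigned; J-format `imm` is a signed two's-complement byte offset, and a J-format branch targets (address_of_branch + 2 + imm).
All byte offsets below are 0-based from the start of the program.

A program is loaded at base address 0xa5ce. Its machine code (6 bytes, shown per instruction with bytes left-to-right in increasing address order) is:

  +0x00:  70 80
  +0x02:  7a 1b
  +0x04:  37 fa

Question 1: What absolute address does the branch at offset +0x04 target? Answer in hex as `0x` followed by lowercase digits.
@+04  big-endian(37 fa) = 0x37fa
  opcode bits[15:11]=0x6: jnz/J
  [10:0] imm=2042 (s11→-6) = -6
  target = base 0xa5ce + off 0x04 + 2 + imm -6 = 0xa5ce

0xa5ce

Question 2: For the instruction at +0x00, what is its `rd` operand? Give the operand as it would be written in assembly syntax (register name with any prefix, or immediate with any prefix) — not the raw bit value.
%r0

[00] 70 80 → 0x7080
  op=0x7080>>11=0xe ⇒ band (RR)
  rd: (w>>8)&0x7=0x0 → %r0
  rs: (w>>5)&0x7=0x4 → %r4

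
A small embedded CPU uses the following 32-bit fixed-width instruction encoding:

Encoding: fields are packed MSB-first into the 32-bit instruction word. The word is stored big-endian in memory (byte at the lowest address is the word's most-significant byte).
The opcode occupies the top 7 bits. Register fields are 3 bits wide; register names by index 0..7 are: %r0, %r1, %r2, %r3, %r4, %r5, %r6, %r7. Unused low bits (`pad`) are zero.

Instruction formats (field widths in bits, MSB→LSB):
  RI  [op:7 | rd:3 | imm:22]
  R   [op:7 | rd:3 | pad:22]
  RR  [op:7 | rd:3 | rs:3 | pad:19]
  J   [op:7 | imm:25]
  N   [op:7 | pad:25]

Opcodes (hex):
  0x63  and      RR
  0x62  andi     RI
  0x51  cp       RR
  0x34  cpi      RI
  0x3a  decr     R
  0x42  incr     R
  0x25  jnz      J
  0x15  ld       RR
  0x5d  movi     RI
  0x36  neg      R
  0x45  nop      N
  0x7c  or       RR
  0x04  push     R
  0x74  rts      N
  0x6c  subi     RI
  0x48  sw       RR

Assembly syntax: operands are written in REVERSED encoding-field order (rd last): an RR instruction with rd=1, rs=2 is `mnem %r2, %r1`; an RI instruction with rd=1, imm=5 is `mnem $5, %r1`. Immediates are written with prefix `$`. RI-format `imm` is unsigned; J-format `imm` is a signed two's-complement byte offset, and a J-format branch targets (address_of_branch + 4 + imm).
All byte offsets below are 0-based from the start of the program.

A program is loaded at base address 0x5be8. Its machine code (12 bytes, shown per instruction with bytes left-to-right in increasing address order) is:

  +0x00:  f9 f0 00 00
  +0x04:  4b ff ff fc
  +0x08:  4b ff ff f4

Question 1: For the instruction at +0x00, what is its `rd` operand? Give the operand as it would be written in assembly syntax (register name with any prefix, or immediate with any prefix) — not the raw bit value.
[00] f9 f0 00 00 → 0xf9f00000
  top 7b → 0x7c → or [RR]
  rd: (w>>22)&0x7=0x7 → %r7
  rs: (w>>19)&0x7=0x6 → %r6

%r7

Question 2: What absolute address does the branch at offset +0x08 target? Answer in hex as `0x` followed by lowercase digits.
[08] 4b ff ff f4 → 0x4bfffff4
  opcode bits[31:25]=0x25: jnz/J
  imm: (w>>0)&0x1ffffff=0x1fffff4 (s25→-12) → $-12
  target = base 0x5be8 + off 0x08 + 4 + imm -12 = 0x5be8

0x5be8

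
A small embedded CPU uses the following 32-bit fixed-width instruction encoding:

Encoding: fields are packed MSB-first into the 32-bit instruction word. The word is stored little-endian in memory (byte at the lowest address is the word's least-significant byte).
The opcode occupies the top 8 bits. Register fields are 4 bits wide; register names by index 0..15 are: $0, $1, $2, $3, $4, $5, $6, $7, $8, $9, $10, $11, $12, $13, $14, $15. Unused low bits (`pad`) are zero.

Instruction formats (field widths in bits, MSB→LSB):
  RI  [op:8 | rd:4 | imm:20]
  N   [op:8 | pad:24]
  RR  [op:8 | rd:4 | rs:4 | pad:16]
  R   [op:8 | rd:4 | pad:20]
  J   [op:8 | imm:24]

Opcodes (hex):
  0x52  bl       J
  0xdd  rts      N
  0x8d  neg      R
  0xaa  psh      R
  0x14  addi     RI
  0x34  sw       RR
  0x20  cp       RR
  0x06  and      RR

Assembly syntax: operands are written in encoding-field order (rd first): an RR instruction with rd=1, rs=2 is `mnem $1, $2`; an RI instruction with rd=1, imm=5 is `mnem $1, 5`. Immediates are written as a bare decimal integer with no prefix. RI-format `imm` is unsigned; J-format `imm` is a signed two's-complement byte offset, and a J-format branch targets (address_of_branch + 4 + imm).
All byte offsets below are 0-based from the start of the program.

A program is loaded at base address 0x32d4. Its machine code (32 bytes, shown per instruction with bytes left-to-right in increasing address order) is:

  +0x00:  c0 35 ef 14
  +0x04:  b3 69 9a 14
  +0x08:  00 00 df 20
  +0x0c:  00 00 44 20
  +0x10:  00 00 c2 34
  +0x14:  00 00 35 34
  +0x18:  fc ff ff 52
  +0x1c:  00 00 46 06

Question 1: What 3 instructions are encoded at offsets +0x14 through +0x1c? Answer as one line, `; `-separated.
off 0x14: read 00 00 35 34 as little → 0x34350000
  top 8b → 0x34 → sw [RR]
  rd@[23:20]=0x3 ⇒ $3
  rs@[19:16]=0x5 ⇒ $5
off 0x18: read fc ff ff 52 as little → 0x52fffffc
  top 8b → 0x52 → bl [J]
  imm@[23:0]=0xfffffc (s24→-4) ⇒ -4
off 0x1c: read 00 00 46 06 as little → 0x06460000
  top 8b → 0x6 → and [RR]
  rd@[23:20]=0x4 ⇒ $4
  rs@[19:16]=0x6 ⇒ $6

sw $3, $5; bl -4; and $4, $6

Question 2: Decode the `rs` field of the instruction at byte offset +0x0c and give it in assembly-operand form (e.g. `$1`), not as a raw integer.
$4

[0c] 00 00 44 20 → 0x20440000
  op=0x20440000>>24=0x20 ⇒ cp (RR)
  rd: (w>>20)&0xf=0x4 → $4
  rs: (w>>16)&0xf=0x4 → $4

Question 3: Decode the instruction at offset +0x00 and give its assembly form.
[00] c0 35 ef 14 → 0x14ef35c0
  top 8b → 0x14 → addi [RI]
  rd@[23:20]=0xe ⇒ $14
  imm@[19:0]=0xf35c0 ⇒ 996800

addi $14, 996800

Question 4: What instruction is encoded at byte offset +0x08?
off 0x08: read 00 00 df 20 as little → 0x20df0000
  top 8b → 0x20 → cp [RR]
  rd: (w>>20)&0xf=0xd → $13
  rs: (w>>16)&0xf=0xf → $15

cp $13, $15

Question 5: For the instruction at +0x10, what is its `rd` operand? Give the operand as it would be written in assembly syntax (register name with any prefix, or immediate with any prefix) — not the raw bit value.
$12

[10] 00 00 c2 34 → 0x34c20000
  opcode bits[31:24]=0x34: sw/RR
  [23:20] rd=12 = $12
  [19:16] rs=2 = $2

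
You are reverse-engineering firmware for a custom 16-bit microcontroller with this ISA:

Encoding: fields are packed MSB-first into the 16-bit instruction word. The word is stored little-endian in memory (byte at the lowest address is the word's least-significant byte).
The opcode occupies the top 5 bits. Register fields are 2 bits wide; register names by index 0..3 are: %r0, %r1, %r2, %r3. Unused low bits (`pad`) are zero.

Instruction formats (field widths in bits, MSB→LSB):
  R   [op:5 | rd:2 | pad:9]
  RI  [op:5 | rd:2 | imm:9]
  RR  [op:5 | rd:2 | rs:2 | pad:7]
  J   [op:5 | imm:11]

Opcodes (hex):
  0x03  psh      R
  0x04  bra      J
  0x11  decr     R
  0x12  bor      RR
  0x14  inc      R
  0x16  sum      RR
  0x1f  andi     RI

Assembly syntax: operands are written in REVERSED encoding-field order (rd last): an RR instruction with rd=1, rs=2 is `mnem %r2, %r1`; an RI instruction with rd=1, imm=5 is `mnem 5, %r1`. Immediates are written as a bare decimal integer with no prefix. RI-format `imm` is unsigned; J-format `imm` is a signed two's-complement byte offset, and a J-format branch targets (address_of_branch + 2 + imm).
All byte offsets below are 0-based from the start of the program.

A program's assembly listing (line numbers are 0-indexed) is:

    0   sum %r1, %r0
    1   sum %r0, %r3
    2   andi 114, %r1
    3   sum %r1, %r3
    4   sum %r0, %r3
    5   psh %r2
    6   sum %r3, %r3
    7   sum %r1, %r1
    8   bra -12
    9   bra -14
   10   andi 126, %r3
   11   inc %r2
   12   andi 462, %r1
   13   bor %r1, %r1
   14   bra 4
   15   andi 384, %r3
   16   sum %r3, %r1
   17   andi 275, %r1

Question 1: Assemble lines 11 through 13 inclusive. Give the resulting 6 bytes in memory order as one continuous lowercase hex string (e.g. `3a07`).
L11: inc op=0x14:5|rd=2:2|pad=0:9 ⇒ 0xa400 ⇒ little 00 a4
L12: andi op=0x1f:5|rd=1:2|imm=462:9 ⇒ 0xfbce ⇒ little ce fb
L13: bor op=0x12:5|rd=1:2|rs=1:2|pad=0:7 ⇒ 0x9280 ⇒ little 80 92

00a4cefb8092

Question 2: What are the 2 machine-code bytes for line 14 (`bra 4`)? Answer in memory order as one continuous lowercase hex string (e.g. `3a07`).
0420

14. bra fields op=0x4:5|imm=4:11 → word 2004h → 04 20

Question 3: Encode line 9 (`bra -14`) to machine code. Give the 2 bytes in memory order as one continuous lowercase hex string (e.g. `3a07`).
9. bra fields op=0x4:5|imm=-14:11 → word 27f2h → f2 27

f227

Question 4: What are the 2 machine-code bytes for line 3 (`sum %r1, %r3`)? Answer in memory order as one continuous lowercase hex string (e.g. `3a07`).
80b6

3. sum fields op=0x16:5|rd=3:2|rs=1:2|pad=0:7 → word b680h → 80 b6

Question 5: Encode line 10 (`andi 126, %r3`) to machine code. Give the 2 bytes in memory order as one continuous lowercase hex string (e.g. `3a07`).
7efe

L10: andi op=0x1f:5|rd=3:2|imm=126:9 ⇒ 0xfe7e ⇒ little 7e fe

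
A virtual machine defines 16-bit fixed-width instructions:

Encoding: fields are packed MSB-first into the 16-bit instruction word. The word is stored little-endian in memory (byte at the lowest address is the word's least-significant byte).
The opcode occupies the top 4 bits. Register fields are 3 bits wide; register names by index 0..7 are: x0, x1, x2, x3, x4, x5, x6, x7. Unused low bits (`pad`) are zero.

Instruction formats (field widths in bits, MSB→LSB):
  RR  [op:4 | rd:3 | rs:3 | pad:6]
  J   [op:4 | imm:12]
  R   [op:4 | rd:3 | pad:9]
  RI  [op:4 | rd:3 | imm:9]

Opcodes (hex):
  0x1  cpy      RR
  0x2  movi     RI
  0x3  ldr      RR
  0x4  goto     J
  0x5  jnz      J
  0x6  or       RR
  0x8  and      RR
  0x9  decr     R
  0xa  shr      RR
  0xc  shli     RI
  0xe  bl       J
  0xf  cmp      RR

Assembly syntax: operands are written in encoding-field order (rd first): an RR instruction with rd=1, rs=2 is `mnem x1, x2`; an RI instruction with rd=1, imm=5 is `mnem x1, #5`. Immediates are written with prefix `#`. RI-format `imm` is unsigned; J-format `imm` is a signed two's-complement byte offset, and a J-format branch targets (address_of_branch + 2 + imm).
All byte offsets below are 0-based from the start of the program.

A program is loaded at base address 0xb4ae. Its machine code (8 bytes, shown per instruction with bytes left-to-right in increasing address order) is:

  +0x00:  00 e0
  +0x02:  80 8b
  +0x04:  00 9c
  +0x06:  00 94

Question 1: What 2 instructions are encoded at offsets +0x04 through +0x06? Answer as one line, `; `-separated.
decr x6; decr x2

off 0x04: read 00 9c as little → 0x9c00
  opcode bits[15:12]=0x9: decr/R
  rd: (w>>9)&0x7=0x6 → x6
off 0x06: read 00 94 as little → 0x9400
  opcode bits[15:12]=0x9: decr/R
  rd: (w>>9)&0x7=0x2 → x2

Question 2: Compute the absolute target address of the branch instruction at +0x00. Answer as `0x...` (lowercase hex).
0xb4b0

+0x00: 00 e0 ⇒ word 0xe000 (little)
  top 4b → 0xe → bl [J]
  [11:0] imm=0 = #0
  target = base 0xb4ae + off 0x00 + 2 + imm 0 = 0xb4b0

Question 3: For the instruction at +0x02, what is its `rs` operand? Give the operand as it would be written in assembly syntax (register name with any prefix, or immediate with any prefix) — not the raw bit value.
x6

[02] 80 8b → 0x8b80
  top 4b → 0x8 → and [RR]
  rd@[11:9]=0x5 ⇒ x5
  rs@[8:6]=0x6 ⇒ x6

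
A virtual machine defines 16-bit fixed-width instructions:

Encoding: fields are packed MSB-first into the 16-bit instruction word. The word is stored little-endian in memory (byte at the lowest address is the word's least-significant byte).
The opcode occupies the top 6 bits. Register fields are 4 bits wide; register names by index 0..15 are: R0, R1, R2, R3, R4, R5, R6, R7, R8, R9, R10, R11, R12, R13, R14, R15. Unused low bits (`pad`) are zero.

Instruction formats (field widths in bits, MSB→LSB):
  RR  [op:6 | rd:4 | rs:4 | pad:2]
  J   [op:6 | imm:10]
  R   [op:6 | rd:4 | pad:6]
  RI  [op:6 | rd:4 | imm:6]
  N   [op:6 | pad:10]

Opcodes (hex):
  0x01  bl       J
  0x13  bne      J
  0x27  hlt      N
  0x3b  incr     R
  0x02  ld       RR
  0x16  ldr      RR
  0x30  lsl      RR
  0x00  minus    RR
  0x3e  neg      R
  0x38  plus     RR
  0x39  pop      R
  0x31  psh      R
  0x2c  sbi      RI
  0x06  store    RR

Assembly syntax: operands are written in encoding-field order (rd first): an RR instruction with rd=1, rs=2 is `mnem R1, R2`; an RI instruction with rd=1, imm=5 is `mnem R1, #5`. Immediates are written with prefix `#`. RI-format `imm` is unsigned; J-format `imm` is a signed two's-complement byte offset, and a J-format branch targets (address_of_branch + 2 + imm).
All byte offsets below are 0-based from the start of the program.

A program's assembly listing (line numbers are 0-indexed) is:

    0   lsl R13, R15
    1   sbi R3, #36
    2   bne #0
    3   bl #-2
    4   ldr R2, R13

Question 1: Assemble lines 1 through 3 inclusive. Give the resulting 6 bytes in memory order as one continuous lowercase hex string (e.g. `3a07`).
e4b0004cfe07

1. sbi fields op=0x2c:6|rd=3:4|imm=36:6 → word b0e4h → e4 b0
2. bne fields op=0x13:6|imm=0:10 → word 4c00h → 00 4c
3. bl fields op=0x1:6|imm=-2:10 → word 07feh → fe 07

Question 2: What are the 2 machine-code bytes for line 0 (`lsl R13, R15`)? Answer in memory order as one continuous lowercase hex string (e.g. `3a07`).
7cc3

line 0 (lsl): pack op=0x30:6|rd=13:4|rs=15:4|pad=0:2 = 0xc37c; little→ 7c c3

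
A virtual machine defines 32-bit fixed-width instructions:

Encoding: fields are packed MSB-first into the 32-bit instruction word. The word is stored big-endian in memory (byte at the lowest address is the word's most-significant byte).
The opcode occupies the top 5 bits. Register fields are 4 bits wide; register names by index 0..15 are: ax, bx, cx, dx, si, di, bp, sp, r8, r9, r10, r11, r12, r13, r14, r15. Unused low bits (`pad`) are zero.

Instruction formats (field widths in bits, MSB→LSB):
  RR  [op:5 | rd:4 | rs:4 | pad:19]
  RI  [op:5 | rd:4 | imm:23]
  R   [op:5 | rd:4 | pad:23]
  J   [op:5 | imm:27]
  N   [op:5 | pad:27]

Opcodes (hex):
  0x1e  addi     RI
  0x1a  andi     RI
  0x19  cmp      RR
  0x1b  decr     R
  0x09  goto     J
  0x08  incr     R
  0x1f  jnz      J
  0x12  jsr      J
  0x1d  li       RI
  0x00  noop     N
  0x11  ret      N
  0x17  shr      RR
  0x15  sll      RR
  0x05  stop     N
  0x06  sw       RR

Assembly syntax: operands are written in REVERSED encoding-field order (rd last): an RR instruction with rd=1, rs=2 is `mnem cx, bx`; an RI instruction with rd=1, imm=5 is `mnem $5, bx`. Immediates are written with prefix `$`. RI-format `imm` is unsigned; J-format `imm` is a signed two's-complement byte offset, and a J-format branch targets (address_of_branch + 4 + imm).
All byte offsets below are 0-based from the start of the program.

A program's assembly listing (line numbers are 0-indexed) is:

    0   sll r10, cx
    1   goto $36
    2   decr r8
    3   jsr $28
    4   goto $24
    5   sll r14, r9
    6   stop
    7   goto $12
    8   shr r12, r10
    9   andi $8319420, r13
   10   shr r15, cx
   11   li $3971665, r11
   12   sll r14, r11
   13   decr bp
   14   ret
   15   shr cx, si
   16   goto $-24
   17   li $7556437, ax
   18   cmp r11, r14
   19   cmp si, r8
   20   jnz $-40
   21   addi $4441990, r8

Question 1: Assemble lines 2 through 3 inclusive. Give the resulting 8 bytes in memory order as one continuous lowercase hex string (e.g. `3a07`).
dc0000009000001c

2. decr fields op=0x1b:5|rd=8:4|pad=0:23 → word dc000000h → dc 00 00 00
3. jsr fields op=0x12:5|imm=28:27 → word 9000001ch → 90 00 00 1c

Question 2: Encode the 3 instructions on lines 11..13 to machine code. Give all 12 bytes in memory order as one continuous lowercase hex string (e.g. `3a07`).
line 11 (li): pack op=0x1d:5|rd=11:4|imm=3971665:23 = 0xedbc9a51; big→ ed bc 9a 51
line 12 (sll): pack op=0x15:5|rd=11:4|rs=14:4|pad=0:19 = 0xadf00000; big→ ad f0 00 00
line 13 (decr): pack op=0x1b:5|rd=6:4|pad=0:23 = 0xdb000000; big→ db 00 00 00

edbc9a51adf00000db000000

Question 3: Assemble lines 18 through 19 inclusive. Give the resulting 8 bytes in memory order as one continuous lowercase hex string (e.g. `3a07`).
L18: cmp op=0x19:5|rd=14:4|rs=11:4|pad=0:19 ⇒ 0xcf580000 ⇒ big cf 58 00 00
L19: cmp op=0x19:5|rd=8:4|rs=4:4|pad=0:19 ⇒ 0xcc200000 ⇒ big cc 20 00 00

cf580000cc200000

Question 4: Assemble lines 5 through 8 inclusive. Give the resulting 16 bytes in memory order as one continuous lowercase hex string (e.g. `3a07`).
acf00000280000004800000cbd600000

L5: sll op=0x15:5|rd=9:4|rs=14:4|pad=0:19 ⇒ 0xacf00000 ⇒ big ac f0 00 00
L6: stop op=0x5:5|pad=0:27 ⇒ 0x28000000 ⇒ big 28 00 00 00
L7: goto op=0x9:5|imm=12:27 ⇒ 0x4800000c ⇒ big 48 00 00 0c
L8: shr op=0x17:5|rd=10:4|rs=12:4|pad=0:19 ⇒ 0xbd600000 ⇒ big bd 60 00 00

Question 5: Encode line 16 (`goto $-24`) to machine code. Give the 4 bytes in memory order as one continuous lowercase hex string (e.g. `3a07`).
line 16 (goto): pack op=0x9:5|imm=-24:27 = 0x4fffffe8; big→ 4f ff ff e8

4fffffe8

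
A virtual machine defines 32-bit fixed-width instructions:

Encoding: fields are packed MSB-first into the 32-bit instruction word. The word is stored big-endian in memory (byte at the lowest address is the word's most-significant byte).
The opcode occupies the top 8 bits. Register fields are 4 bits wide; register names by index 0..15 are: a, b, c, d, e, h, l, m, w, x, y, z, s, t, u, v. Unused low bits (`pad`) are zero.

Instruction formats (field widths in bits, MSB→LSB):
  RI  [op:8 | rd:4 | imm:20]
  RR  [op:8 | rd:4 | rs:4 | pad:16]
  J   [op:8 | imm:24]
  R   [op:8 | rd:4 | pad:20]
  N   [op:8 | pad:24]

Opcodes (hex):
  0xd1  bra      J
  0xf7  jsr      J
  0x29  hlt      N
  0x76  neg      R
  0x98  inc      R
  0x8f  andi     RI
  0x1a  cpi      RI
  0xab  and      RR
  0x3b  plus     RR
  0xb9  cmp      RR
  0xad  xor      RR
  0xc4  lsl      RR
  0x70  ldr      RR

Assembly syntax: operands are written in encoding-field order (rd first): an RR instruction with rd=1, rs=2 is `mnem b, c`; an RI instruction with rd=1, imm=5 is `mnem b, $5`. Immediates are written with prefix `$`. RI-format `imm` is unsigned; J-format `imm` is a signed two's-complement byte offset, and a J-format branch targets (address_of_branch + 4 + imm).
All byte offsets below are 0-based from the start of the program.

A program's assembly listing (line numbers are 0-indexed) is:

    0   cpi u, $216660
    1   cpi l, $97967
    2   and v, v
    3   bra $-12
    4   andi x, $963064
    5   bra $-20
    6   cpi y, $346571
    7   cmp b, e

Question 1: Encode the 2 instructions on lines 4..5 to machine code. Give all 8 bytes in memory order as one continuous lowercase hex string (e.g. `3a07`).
4. andi fields op=0x8f:8|rd=9:4|imm=963064:20 → word 8f9eb1f8h → 8f 9e b1 f8
5. bra fields op=0xd1:8|imm=-20:24 → word d1ffffech → d1 ff ff ec

8f9eb1f8d1ffffec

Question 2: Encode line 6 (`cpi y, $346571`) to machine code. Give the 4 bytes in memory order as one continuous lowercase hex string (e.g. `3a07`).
L6: cpi op=0x1a:8|rd=10:4|imm=346571:20 ⇒ 0x1aa549cb ⇒ big 1a a5 49 cb

1aa549cb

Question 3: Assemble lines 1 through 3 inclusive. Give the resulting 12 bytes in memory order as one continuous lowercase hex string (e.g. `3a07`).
1. cpi fields op=0x1a:8|rd=6:4|imm=97967:20 → word 1a617eafh → 1a 61 7e af
2. and fields op=0xab:8|rd=15:4|rs=15:4|pad=0:16 → word abff0000h → ab ff 00 00
3. bra fields op=0xd1:8|imm=-12:24 → word d1fffff4h → d1 ff ff f4

1a617eafabff0000d1fffff4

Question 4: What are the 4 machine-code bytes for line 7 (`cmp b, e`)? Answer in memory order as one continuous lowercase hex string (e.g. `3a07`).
7. cmp fields op=0xb9:8|rd=1:4|rs=4:4|pad=0:16 → word b9140000h → b9 14 00 00

b9140000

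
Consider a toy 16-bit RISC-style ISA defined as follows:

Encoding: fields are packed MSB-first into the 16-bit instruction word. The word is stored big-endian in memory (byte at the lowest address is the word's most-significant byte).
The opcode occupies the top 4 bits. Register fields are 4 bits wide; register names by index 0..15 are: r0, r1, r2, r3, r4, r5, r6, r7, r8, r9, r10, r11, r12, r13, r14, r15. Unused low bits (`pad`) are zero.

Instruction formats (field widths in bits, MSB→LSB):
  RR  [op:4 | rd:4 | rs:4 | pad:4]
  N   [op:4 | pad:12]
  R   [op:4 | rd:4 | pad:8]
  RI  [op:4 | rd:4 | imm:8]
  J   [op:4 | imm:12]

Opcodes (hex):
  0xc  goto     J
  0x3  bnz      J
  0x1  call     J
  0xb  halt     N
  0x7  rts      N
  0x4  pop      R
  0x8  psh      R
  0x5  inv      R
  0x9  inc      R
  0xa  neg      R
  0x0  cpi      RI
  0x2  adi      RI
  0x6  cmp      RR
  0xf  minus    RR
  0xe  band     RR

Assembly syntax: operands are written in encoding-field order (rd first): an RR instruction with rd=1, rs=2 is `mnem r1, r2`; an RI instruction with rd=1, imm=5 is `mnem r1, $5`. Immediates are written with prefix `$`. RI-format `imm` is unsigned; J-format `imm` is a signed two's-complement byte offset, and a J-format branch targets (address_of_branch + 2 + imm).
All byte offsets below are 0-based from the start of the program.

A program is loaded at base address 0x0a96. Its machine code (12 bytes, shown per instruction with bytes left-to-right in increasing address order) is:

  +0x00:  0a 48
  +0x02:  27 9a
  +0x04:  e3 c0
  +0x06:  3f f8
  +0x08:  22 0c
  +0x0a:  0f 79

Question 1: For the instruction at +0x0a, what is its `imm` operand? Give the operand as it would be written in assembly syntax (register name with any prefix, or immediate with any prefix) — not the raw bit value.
@+0a  big-endian(0f 79) = 0x0f79
  op=0x0f79>>12=0x0 ⇒ cpi (RI)
  [11:8] rd=15 = r15
  [7:0] imm=121 = $121

$121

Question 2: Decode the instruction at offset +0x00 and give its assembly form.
cpi r10, $72

[00] 0a 48 → 0x0a48
  op=0x0a48>>12=0x0 ⇒ cpi (RI)
  rd@[11:8]=0xa ⇒ r10
  imm@[7:0]=0x48 ⇒ $72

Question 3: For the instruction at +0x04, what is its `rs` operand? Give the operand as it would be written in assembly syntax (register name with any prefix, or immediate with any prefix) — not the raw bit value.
+0x04: e3 c0 ⇒ word 0xe3c0 (big)
  op=0xe3c0>>12=0xe ⇒ band (RR)
  rd: (w>>8)&0xf=0x3 → r3
  rs: (w>>4)&0xf=0xc → r12

r12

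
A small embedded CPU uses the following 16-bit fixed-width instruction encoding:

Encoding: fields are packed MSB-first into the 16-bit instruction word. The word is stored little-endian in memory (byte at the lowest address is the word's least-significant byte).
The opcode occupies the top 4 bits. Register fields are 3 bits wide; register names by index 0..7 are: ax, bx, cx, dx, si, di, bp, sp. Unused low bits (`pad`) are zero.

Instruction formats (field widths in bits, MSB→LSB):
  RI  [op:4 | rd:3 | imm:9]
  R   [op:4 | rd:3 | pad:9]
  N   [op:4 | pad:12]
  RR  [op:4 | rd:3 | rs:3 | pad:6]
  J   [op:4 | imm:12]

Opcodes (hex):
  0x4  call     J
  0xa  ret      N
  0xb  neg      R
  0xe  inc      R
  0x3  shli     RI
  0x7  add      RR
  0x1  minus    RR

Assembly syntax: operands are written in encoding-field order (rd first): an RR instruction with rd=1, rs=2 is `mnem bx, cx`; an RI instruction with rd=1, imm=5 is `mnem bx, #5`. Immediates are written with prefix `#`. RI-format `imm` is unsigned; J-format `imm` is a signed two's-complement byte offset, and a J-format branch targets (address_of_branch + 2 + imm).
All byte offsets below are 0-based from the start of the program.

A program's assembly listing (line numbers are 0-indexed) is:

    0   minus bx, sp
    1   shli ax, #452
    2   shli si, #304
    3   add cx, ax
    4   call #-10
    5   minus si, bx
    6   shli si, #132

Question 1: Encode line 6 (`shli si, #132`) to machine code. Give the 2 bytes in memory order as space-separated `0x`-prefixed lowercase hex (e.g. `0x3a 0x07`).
0x84 0x38

6. shli fields op=0x3:4|rd=4:3|imm=132:9 → word 3884h → 84 38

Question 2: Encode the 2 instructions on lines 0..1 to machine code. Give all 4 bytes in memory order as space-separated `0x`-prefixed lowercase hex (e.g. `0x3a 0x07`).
L0: minus op=0x1:4|rd=1:3|rs=7:3|pad=0:6 ⇒ 0x13c0 ⇒ little c0 13
L1: shli op=0x3:4|rd=0:3|imm=452:9 ⇒ 0x31c4 ⇒ little c4 31

0xc0 0x13 0xc4 0x31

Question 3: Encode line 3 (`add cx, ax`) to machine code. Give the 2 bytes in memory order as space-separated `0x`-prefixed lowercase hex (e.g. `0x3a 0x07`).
3. add fields op=0x7:4|rd=2:3|rs=0:3|pad=0:6 → word 7400h → 00 74

0x00 0x74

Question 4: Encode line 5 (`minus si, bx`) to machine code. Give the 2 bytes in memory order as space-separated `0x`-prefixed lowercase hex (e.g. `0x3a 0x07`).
5. minus fields op=0x1:4|rd=4:3|rs=1:3|pad=0:6 → word 1840h → 40 18

0x40 0x18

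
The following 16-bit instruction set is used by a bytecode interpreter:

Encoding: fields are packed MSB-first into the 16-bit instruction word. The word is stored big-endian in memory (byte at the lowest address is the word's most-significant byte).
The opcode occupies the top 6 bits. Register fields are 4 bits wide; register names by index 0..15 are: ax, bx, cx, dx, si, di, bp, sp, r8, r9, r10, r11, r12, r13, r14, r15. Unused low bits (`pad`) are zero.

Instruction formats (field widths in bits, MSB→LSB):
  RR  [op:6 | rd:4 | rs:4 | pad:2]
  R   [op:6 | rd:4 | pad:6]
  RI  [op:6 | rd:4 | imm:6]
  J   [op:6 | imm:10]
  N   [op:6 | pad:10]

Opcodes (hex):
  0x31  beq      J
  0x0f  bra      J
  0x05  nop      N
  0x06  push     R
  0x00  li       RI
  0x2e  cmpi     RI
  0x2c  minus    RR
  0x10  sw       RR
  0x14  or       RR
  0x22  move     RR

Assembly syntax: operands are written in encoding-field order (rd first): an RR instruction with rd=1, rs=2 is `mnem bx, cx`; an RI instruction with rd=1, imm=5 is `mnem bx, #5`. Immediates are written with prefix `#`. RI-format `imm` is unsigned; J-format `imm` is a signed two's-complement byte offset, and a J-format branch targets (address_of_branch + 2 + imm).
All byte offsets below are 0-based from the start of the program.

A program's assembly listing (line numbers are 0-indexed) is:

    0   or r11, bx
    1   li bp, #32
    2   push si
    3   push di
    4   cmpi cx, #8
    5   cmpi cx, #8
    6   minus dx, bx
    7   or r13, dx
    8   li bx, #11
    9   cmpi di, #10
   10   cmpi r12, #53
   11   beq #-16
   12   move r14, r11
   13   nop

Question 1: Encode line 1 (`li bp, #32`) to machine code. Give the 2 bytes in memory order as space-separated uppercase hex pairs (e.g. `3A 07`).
01 A0

line 1 (li): pack op=0x0:6|rd=6:4|imm=32:6 = 0x01a0; big→ 01 a0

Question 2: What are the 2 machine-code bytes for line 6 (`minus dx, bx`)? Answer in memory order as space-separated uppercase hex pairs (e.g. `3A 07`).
L6: minus op=0x2c:6|rd=3:4|rs=1:4|pad=0:2 ⇒ 0xb0c4 ⇒ big b0 c4

B0 C4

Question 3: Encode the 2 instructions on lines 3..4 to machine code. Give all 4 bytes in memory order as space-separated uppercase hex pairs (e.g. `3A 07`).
19 40 B8 88

L3: push op=0x6:6|rd=5:4|pad=0:6 ⇒ 0x1940 ⇒ big 19 40
L4: cmpi op=0x2e:6|rd=2:4|imm=8:6 ⇒ 0xb888 ⇒ big b8 88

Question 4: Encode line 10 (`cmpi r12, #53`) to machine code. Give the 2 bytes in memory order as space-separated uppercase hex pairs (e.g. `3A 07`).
BB 35

L10: cmpi op=0x2e:6|rd=12:4|imm=53:6 ⇒ 0xbb35 ⇒ big bb 35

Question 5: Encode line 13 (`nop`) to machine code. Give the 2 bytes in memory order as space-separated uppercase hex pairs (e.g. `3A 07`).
13. nop fields op=0x5:6|pad=0:10 → word 1400h → 14 00

14 00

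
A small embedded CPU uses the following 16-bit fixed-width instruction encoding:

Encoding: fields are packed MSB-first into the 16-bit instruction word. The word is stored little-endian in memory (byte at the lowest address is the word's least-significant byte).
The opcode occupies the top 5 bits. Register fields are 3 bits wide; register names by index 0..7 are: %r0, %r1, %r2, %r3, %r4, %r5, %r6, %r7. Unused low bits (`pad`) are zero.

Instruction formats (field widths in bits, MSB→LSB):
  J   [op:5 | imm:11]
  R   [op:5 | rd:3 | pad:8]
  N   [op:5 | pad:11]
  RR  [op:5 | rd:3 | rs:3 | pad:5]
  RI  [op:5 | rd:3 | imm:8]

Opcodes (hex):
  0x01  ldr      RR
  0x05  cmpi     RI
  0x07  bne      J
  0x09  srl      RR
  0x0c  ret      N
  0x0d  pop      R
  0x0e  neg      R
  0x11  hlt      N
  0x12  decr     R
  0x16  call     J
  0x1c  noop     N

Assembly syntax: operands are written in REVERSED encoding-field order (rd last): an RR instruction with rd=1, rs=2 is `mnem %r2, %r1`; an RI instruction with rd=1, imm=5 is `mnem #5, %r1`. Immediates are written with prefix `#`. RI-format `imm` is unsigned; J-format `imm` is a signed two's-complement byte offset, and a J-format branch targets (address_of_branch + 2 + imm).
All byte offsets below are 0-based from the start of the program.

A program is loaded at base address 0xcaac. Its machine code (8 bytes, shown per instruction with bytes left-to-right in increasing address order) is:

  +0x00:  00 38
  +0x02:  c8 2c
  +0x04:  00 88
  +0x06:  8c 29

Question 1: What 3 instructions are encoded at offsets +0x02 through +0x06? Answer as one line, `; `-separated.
+0x02: c8 2c ⇒ word 0x2cc8 (little)
  opcode bits[15:11]=0x5: cmpi/RI
  rd: (w>>8)&0x7=0x4 → %r4
  imm: (w>>0)&0xff=0xc8 → #200
+0x04: 00 88 ⇒ word 0x8800 (little)
  opcode bits[15:11]=0x11: hlt/N
+0x06: 8c 29 ⇒ word 0x298c (little)
  opcode bits[15:11]=0x5: cmpi/RI
  rd: (w>>8)&0x7=0x1 → %r1
  imm: (w>>0)&0xff=0x8c → #140

cmpi #200, %r4; hlt; cmpi #140, %r1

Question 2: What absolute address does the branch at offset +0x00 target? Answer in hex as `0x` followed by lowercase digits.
[00] 00 38 → 0x3800
  top 5b → 0x7 → bne [J]
  imm@[10:0]=0x0 ⇒ #0
  target = base 0xcaac + off 0x00 + 2 + imm 0 = 0xcaae

0xcaae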